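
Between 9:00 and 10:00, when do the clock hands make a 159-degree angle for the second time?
At t minutes past 9:00, the hour hand is at 30 x 9 + 0.5t degrees and the minute hand is at 6t degrees.
The smaller angle between them is 159 degrees when |30H - 5.5t| = 159 or |30H - 5.5t| = 201.
With H = 9, solve 30 x 9 - 5.5t = +/- target for each target:
  t = (30 x 9 - 159) / 5.5 = 20.18
  t = (30 x 9 + 159) / 5.5 = 78 (outside (0, 60))
  t = (30 x 9 - 201) / 5.5 = 12.55
  t = (30 x 9 + 201) / 5.5 = 85.64 (outside (0, 60))
Valid solutions in (0, 60): {12.55, 20.18} minutes.
The second occurrence is t = 20.18 minutes.
The hands form a 159-degree angle at 20.18 minutes past 9:00.

Final answer: 20.18 minutes past 9:00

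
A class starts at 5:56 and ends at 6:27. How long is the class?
From 5:56 to 6:27:
(6 x 60 + 27) - (5 x 60 + 56) = 387 - 356 = 31 minutes
= 31 minutes

Final answer: 31 minutes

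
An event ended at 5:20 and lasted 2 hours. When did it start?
Starting time: 5:20 = 320 total minutes past 12:00
Subtracting: 2 hours = 120 minutes
320 - 120 = 200 minutes
= 3 hours and 20 minutes past 12:00 = 3:20

Final answer: 3:20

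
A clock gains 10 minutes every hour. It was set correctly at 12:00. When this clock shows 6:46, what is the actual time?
For every 60 true minutes, the faulty clock advances 70 minutes, so 1 faulty-clock minute corresponds to 60/70 true minutes.
From 12:00 to 6:46 on the faulty dial is 406 minutes.
True elapsed: 406 x 60/70 = 348 minutes = 5 hours and 48 minutes.
True time: 12:00 + 5 hours and 48 minutes = 5:48.

Final answer: 5:48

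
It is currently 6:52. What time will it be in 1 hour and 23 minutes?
Starting time: 6:52
Adding 23 minutes to 52 minutes: 52 + 23 = 75 minutes = 1 hour and 15 minutes
Adding 1 hour: 6 + 1 + 1 (carry) = 8
Final time: 8:15

Final answer: 8:15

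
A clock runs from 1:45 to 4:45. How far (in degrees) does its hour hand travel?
The hour hand moves 0.5 degrees per minute.
Time elapsed: 4:45 - 1:45 = 180 minutes
Angular displacement: 180 x 0.5 = 90 degrees

Final answer: 90 degrees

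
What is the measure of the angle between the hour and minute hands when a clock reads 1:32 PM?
Hour hand position: 1 x 30 + 32 x 0.5 = 46 degrees
Minute hand position: 32 x 6 = 192 degrees
Difference: |46 - 192| = 146 degrees
The angle between the hands is 146 degrees

Final answer: 146 degrees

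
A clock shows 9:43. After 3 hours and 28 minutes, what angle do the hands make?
First find the time 3 hours and 28 minutes after 9:43.
Total minutes: 9 x 60 + 43 + 3 x 60 + 28 = 791.
791 mod 720 = 71 minutes = 1:11.
Now compute the angle at 1:11:
Hour hand: 1 x 30 + 11 x 0.5 = 35.5 degrees
Minute hand: 11 x 6 = 66 degrees
Difference: |35.5 - 66| = 30.5 degrees
The angle is 30.5 degrees

Final answer: 30.5 degrees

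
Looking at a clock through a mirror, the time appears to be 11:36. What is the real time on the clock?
Reflection across the vertical (12-6) axis maps a hand at angle A degrees to (360 - A) degrees, which sends a reading of T minutes past 12:00 to (720 - T) minutes past 12:00.
Mirror reads 11:36 = 696 minutes past 12:00.
Actual time: (720 - 696) mod 720 = 24 minutes = 12:24.

Final answer: 12:24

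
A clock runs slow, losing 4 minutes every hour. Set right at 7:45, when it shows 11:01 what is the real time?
For every 60 true minutes, the faulty clock advances 56 minutes, so 1 faulty-clock minute corresponds to 60/56 true minutes.
From 7:45 to 11:01 on the faulty dial is 196 minutes.
True elapsed: 196 x 60/56 = 210 minutes = 3 hours and 30 minutes.
True time: 7:45 + 3 hours and 30 minutes = 11:15.

Final answer: 11:15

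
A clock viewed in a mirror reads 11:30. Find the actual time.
Reflection across the vertical (12-6) axis maps a hand at angle A degrees to (360 - A) degrees, which sends a reading of T minutes past 12:00 to (720 - T) minutes past 12:00.
Mirror reads 11:30 = 690 minutes past 12:00.
Actual time: (720 - 690) mod 720 = 30 minutes = 12:30.

Final answer: 12:30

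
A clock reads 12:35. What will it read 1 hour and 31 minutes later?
Starting time: 12:35
Adding 31 minutes to 35 minutes: 35 + 31 = 66 minutes = 1 hour and 6 minutes
Adding 1 hour: 12 + 1 + 1 (carry) = 14 - 12 = 2
Final time: 2:06

Final answer: 2:06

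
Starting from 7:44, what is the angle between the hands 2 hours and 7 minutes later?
First find the time 2 hours and 7 minutes after 7:44.
Total minutes: 7 x 60 + 44 + 2 x 60 + 7 = 591.
591 mod 720 = 591 minutes = 9:51.
Now compute the angle at 9:51:
Hour hand: 9 x 30 + 51 x 0.5 = 295.5 degrees
Minute hand: 51 x 6 = 306 degrees
Difference: |295.5 - 306| = 10.5 degrees
The angle is 10.5 degrees

Final answer: 10.5 degrees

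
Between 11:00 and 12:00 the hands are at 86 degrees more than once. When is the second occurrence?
At t minutes past 11:00, the hour hand is at 30 x 11 + 0.5t degrees and the minute hand is at 6t degrees.
The smaller angle between them is 86 degrees when |30H - 5.5t| = 86 or |30H - 5.5t| = 274.
With H = 11, solve 30 x 11 - 5.5t = +/- target for each target:
  t = (30 x 11 - 86) / 5.5 = 44.36
  t = (30 x 11 + 86) / 5.5 = 75.64 (outside (0, 60))
  t = (30 x 11 - 274) / 5.5 = 10.18
  t = (30 x 11 + 274) / 5.5 = 109.82 (outside (0, 60))
Valid solutions in (0, 60): {10.18, 44.36} minutes.
The second occurrence is t = 44.36 minutes.
The hands form a 86-degree angle at 44.36 minutes past 11:00.

Final answer: 44.36 minutes past 11:00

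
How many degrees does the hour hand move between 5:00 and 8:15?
The hour hand moves 0.5 degrees per minute.
Time elapsed: 8:15 - 5:00 = 195 minutes
Angular displacement: 195 x 0.5 = 97.5 degrees

Final answer: 97.5 degrees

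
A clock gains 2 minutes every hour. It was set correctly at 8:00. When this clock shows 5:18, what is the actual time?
For every 60 true minutes, the faulty clock advances 62 minutes, so 1 faulty-clock minute corresponds to 60/62 true minutes.
From 8:00 to 5:18 on the faulty dial is 558 minutes.
True elapsed: 558 x 60/62 = 540 minutes = 9 hours.
True time: 8:00 + 9 hours = 5:00.

Final answer: 5:00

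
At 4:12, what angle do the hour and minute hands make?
Hour hand position: 4 x 30 + 12 x 0.5 = 126 degrees
Minute hand position: 12 x 6 = 72 degrees
Difference: |126 - 72| = 54 degrees
The angle between the hands is 54 degrees

Final answer: 54 degrees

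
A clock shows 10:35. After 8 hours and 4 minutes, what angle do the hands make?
First find the time 8 hours and 4 minutes after 10:35.
Total minutes: 10 x 60 + 35 + 8 x 60 + 4 = 1119.
1119 mod 720 = 399 minutes = 6:39.
Now compute the angle at 6:39:
Hour hand: 6 x 30 + 39 x 0.5 = 199.5 degrees
Minute hand: 39 x 6 = 234 degrees
Difference: |199.5 - 234| = 34.5 degrees
The angle is 34.5 degrees

Final answer: 34.5 degrees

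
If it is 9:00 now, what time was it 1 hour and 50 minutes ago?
Starting time: 9:00 = 540 total minutes past 12:00
Subtracting: 1 hour and 50 minutes = 110 minutes
540 - 110 = 430 minutes
= 7 hours and 10 minutes past 12:00 = 7:10

Final answer: 7:10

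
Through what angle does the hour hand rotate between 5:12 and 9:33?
The hour hand moves 0.5 degrees per minute.
Time elapsed: 9:33 - 5:12 = 261 minutes
Angular displacement: 261 x 0.5 = 130.5 degrees

Final answer: 130.5 degrees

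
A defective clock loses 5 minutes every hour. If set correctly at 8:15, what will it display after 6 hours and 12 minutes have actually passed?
For every 60 true minutes, the faulty clock advances 60 - 5 = 55 minutes.
True elapsed: 6 hours and 12 minutes = 372 minutes.
Faulty clock advances: 372 x 55/60 = 341 minutes (drift: 31 minutes behind).
Shown time: 8:15 + 341 minutes = 1:56.

Final answer: 1:56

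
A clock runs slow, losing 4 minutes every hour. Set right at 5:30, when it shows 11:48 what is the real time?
For every 60 true minutes, the faulty clock advances 56 minutes, so 1 faulty-clock minute corresponds to 60/56 true minutes.
From 5:30 to 11:48 on the faulty dial is 378 minutes.
True elapsed: 378 x 60/56 = 405 minutes = 6 hours and 45 minutes.
True time: 5:30 + 6 hours and 45 minutes = 12:15.

Final answer: 12:15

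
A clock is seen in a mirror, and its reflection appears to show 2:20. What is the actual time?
Reflection across the vertical (12-6) axis maps a hand at angle A degrees to (360 - A) degrees, which sends a reading of T minutes past 12:00 to (720 - T) minutes past 12:00.
Mirror reads 2:20 = 140 minutes past 12:00.
Actual time: (720 - 140) mod 720 = 580 minutes = 9:40.

Final answer: 9:40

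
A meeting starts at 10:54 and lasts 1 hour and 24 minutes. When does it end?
Starting time: 10:54
Adding 24 minutes to 54 minutes: 54 + 24 = 78 minutes = 1 hour and 18 minutes
Adding 1 hour: 10 + 1 + 1 (carry) = 12
Final time: 12:18

Final answer: 12:18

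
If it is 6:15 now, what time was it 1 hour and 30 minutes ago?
Starting time: 6:15 = 375 total minutes past 12:00
Subtracting: 1 hour and 30 minutes = 90 minutes
375 - 90 = 285 minutes
= 4 hours and 45 minutes past 12:00 = 4:45

Final answer: 4:45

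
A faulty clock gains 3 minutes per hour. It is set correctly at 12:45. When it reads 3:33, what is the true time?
For every 60 true minutes, the faulty clock advances 63 minutes, so 1 faulty-clock minute corresponds to 60/63 true minutes.
From 12:45 to 3:33 on the faulty dial is 168 minutes.
True elapsed: 168 x 60/63 = 160 minutes = 2 hours and 40 minutes.
True time: 12:45 + 2 hours and 40 minutes = 3:25.

Final answer: 3:25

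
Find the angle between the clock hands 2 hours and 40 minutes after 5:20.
First find the time 2 hours and 40 minutes after 5:20.
Total minutes: 5 x 60 + 20 + 2 x 60 + 40 = 480.
480 mod 720 = 480 minutes = 8:00.
Now compute the angle at 8:00:
Hour hand: 8 x 30 + 0 x 0.5 = 240 degrees
Minute hand: 0 x 6 = 0 degrees
Difference: |240 - 0| = 240 degrees
Smaller angle: 360 - 240 = 120 degrees

Final answer: 120 degrees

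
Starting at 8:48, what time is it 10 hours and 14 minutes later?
Starting time: 8:48
Adding 14 minutes to 48 minutes: 48 + 14 = 62 minutes = 1 hour and 2 minutes
Adding 10 hours: 8 + 10 + 1 (carry) = 19 - 12 = 7
Final time: 7:02

Final answer: 7:02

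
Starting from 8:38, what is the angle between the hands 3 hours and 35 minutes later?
First find the time 3 hours and 35 minutes after 8:38.
Total minutes: 8 x 60 + 38 + 3 x 60 + 35 = 733.
733 mod 720 = 13 minutes = 12:13.
Now compute the angle at 12:13:
Hour hand: 0 x 30 + 13 x 0.5 = 6.5 degrees
Minute hand: 13 x 6 = 78 degrees
Difference: |6.5 - 78| = 71.5 degrees
The angle is 71.5 degrees

Final answer: 71.5 degrees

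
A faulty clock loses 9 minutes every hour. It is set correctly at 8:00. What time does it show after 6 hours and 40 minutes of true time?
For every 60 true minutes, the faulty clock advances 60 - 9 = 51 minutes.
True elapsed: 6 hours and 40 minutes = 400 minutes.
Faulty clock advances: 400 x 51/60 = 340 minutes (drift: 60 minutes behind).
Shown time: 8:00 + 340 minutes = 1:40.

Final answer: 1:40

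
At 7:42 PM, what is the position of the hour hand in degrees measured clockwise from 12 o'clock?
The hour hand moves 30 degrees per hour and 0.5 degrees per minute.
At 7:42: (7) x 30 + 42 x 0.5 = 210 + 21 = 231 degrees

Final answer: 231 degrees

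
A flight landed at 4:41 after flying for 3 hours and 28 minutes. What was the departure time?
Starting time: 4:41 = 281 total minutes past 12:00
Subtracting: 3 hours and 28 minutes = 208 minutes
281 - 208 = 73 minutes
= 1 hour and 13 minutes past 12:00 = 1:13

Final answer: 1:13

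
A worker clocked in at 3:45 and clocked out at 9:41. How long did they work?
From 3:45 to 9:41:
(9 x 60 + 41) - (3 x 60 + 45) = 581 - 225 = 356 minutes
= 5 hours and 56 minutes

Final answer: 5 hours and 56 minutes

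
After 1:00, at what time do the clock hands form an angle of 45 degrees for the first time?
At t minutes past 1:00, the hour hand is at 30 x 1 + 0.5t degrees and the minute hand is at 6t degrees.
The smaller angle between them is 45 degrees when |30H - 5.5t| = 45 or |30H - 5.5t| = 315.
With H = 1, solve 30 x 1 - 5.5t = +/- target for each target:
  t = (30 x 1 - 45) / 5.5 = -2.73 (outside (0, 60))
  t = (30 x 1 + 45) / 5.5 = 13.64
  t = (30 x 1 - 315) / 5.5 = -51.82 (outside (0, 60))
  t = (30 x 1 + 315) / 5.5 = 62.73 (outside (0, 60))
Valid solutions in (0, 60): {13.64} minutes.
The first occurrence is t = 13.64 minutes.
The hands form a 45-degree angle at 13.64 minutes past 1:00.

Final answer: 13.64 minutes past 1:00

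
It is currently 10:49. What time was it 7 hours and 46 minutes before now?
Starting time: 10:49 = 649 total minutes past 12:00
Subtracting: 7 hours and 46 minutes = 466 minutes
649 - 466 = 183 minutes
= 3 hours and 3 minutes past 12:00 = 3:03

Final answer: 3:03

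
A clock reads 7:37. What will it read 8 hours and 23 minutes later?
Starting time: 7:37
Adding 23 minutes to 37 minutes: 37 + 23 = 60 minutes = 1 hour
Adding 8 hours: 7 + 8 + 1 (carry) = 16 - 12 = 4
Final time: 4:00

Final answer: 4:00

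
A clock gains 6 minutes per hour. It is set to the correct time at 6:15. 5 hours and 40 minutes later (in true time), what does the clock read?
For every 60 true minutes, the faulty clock advances 60 + 6 = 66 minutes.
True elapsed: 5 hours and 40 minutes = 340 minutes.
Faulty clock advances: 340 x 66/60 = 374 minutes (drift: 34 minutes ahead).
Shown time: 6:15 + 374 minutes = 12:29.

Final answer: 12:29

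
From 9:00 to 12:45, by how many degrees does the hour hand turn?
The hour hand moves 0.5 degrees per minute.
Time elapsed: 12:45 - 9:00 = 225 minutes
Angular displacement: 225 x 0.5 = 112.5 degrees

Final answer: 112.5 degrees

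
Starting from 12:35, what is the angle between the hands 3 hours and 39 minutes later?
First find the time 3 hours and 39 minutes after 12:35.
Total minutes: 12 x 60 + 35 + 3 x 60 + 39 = 974.
974 mod 720 = 254 minutes = 4:14.
Now compute the angle at 4:14:
Hour hand: 4 x 30 + 14 x 0.5 = 127 degrees
Minute hand: 14 x 6 = 84 degrees
Difference: |127 - 84| = 43 degrees
The angle is 43 degrees

Final answer: 43 degrees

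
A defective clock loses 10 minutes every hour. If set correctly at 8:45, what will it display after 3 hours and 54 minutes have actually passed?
For every 60 true minutes, the faulty clock advances 60 - 10 = 50 minutes.
True elapsed: 3 hours and 54 minutes = 234 minutes.
Faulty clock advances: 234 x 50/60 = 195 minutes (drift: 39 minutes behind).
Shown time: 8:45 + 195 minutes = 12:00.

Final answer: 12:00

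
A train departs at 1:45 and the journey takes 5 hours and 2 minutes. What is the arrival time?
Starting time: 1:45
Adding 2 minutes to 45 minutes: 45 + 2 = 47 minutes
Adding 5 hours: 1 + 5 = 6
Final time: 6:47

Final answer: 6:47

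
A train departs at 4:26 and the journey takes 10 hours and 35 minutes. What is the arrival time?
Starting time: 4:26
Adding 35 minutes to 26 minutes: 26 + 35 = 61 minutes = 1 hour and 1 minute
Adding 10 hours: 4 + 10 + 1 (carry) = 15 - 12 = 3
Final time: 3:01

Final answer: 3:01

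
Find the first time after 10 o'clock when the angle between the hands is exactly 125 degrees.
At t minutes past 10:00, the hour hand is at 30 x 10 + 0.5t degrees and the minute hand is at 6t degrees.
The smaller angle between them is 125 degrees when |30H - 5.5t| = 125 or |30H - 5.5t| = 235.
With H = 10, solve 30 x 10 - 5.5t = +/- target for each target:
  t = (30 x 10 - 125) / 5.5 = 31.82
  t = (30 x 10 + 125) / 5.5 = 77.27 (outside (0, 60))
  t = (30 x 10 - 235) / 5.5 = 11.82
  t = (30 x 10 + 235) / 5.5 = 97.27 (outside (0, 60))
Valid solutions in (0, 60): {11.82, 31.82} minutes.
The first occurrence is t = 11.82 minutes.
The hands form a 125-degree angle at 11.82 minutes past 10:00.

Final answer: 11.82 minutes past 10:00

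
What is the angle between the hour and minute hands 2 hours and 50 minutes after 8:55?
First find the time 2 hours and 50 minutes after 8:55.
Total minutes: 8 x 60 + 55 + 2 x 60 + 50 = 705.
705 mod 720 = 705 minutes = 11:45.
Now compute the angle at 11:45:
Hour hand: 11 x 30 + 45 x 0.5 = 352.5 degrees
Minute hand: 45 x 6 = 270 degrees
Difference: |352.5 - 270| = 82.5 degrees
The angle is 82.5 degrees

Final answer: 82.5 degrees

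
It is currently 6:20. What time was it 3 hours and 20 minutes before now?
Starting time: 6:20 = 380 total minutes past 12:00
Subtracting: 3 hours and 20 minutes = 200 minutes
380 - 200 = 180 minutes
= 3 hours past 12:00 = 3:00

Final answer: 3:00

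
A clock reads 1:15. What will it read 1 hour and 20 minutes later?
Starting time: 1:15
Adding 20 minutes to 15 minutes: 15 + 20 = 35 minutes
Adding 1 hour: 1 + 1 = 2
Final time: 2:35

Final answer: 2:35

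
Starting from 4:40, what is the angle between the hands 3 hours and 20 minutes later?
First find the time 3 hours and 20 minutes after 4:40.
Total minutes: 4 x 60 + 40 + 3 x 60 + 20 = 480.
480 mod 720 = 480 minutes = 8:00.
Now compute the angle at 8:00:
Hour hand: 8 x 30 + 0 x 0.5 = 240 degrees
Minute hand: 0 x 6 = 0 degrees
Difference: |240 - 0| = 240 degrees
Smaller angle: 360 - 240 = 120 degrees

Final answer: 120 degrees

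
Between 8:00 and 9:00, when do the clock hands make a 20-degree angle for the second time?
At t minutes past 8:00, the hour hand is at 30 x 8 + 0.5t degrees and the minute hand is at 6t degrees.
The smaller angle between them is 20 degrees when |30H - 5.5t| = 20 or |30H - 5.5t| = 340.
With H = 8, solve 30 x 8 - 5.5t = +/- target for each target:
  t = (30 x 8 - 20) / 5.5 = 40
  t = (30 x 8 + 20) / 5.5 = 47.27
  t = (30 x 8 - 340) / 5.5 = -18.18 (outside (0, 60))
  t = (30 x 8 + 340) / 5.5 = 105.45 (outside (0, 60))
Valid solutions in (0, 60): {40, 47.27} minutes.
The second occurrence is t = 47.27 minutes.
The hands form a 20-degree angle at 47.27 minutes past 8:00.

Final answer: 47.27 minutes past 8:00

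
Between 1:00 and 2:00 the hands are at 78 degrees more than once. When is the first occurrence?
At t minutes past 1:00, the hour hand is at 30 x 1 + 0.5t degrees and the minute hand is at 6t degrees.
The smaller angle between them is 78 degrees when |30H - 5.5t| = 78 or |30H - 5.5t| = 282.
With H = 1, solve 30 x 1 - 5.5t = +/- target for each target:
  t = (30 x 1 - 78) / 5.5 = -8.73 (outside (0, 60))
  t = (30 x 1 + 78) / 5.5 = 19.64
  t = (30 x 1 - 282) / 5.5 = -45.82 (outside (0, 60))
  t = (30 x 1 + 282) / 5.5 = 56.73
Valid solutions in (0, 60): {19.64, 56.73} minutes.
The first occurrence is t = 19.64 minutes.
The hands form a 78-degree angle at 19.64 minutes past 1:00.

Final answer: 19.64 minutes past 1:00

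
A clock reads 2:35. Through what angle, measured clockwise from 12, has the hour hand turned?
The hour hand moves 30 degrees per hour and 0.5 degrees per minute.
At 2:35: (2) x 30 + 35 x 0.5 = 60 + 17.5 = 77.5 degrees

Final answer: 77.5 degrees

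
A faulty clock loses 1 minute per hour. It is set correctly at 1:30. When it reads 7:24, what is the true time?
For every 60 true minutes, the faulty clock advances 59 minutes, so 1 faulty-clock minute corresponds to 60/59 true minutes.
From 1:30 to 7:24 on the faulty dial is 354 minutes.
True elapsed: 354 x 60/59 = 360 minutes = 6 hours.
True time: 1:30 + 6 hours = 7:30.

Final answer: 7:30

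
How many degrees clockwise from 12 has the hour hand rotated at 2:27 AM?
The hour hand moves 30 degrees per hour and 0.5 degrees per minute.
At 2:27: (2) x 30 + 27 x 0.5 = 60 + 13.5 = 73.5 degrees

Final answer: 73.5 degrees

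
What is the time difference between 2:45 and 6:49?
From 2:45 to 6:49:
(6 x 60 + 49) - (2 x 60 + 45) = 409 - 165 = 244 minutes
= 4 hours and 4 minutes

Final answer: 4 hours and 4 minutes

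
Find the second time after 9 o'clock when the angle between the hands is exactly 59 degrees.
At t minutes past 9:00, the hour hand is at 30 x 9 + 0.5t degrees and the minute hand is at 6t degrees.
The smaller angle between them is 59 degrees when |30H - 5.5t| = 59 or |30H - 5.5t| = 301.
With H = 9, solve 30 x 9 - 5.5t = +/- target for each target:
  t = (30 x 9 - 59) / 5.5 = 38.36
  t = (30 x 9 + 59) / 5.5 = 59.82
  t = (30 x 9 - 301) / 5.5 = -5.64 (outside (0, 60))
  t = (30 x 9 + 301) / 5.5 = 103.82 (outside (0, 60))
Valid solutions in (0, 60): {38.36, 59.82} minutes.
The second occurrence is t = 59.82 minutes.
The hands form a 59-degree angle at 59.82 minutes past 9:00.

Final answer: 59.82 minutes past 9:00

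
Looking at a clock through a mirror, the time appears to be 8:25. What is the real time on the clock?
Reflection across the vertical (12-6) axis maps a hand at angle A degrees to (360 - A) degrees, which sends a reading of T minutes past 12:00 to (720 - T) minutes past 12:00.
Mirror reads 8:25 = 505 minutes past 12:00.
Actual time: (720 - 505) mod 720 = 215 minutes = 3:35.

Final answer: 3:35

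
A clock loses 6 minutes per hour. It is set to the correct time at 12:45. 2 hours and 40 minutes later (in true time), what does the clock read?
For every 60 true minutes, the faulty clock advances 60 - 6 = 54 minutes.
True elapsed: 2 hours and 40 minutes = 160 minutes.
Faulty clock advances: 160 x 54/60 = 144 minutes (drift: 16 minutes behind).
Shown time: 12:45 + 144 minutes = 3:09.

Final answer: 3:09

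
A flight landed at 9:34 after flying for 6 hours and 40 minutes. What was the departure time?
Starting time: 9:34 = 574 total minutes past 12:00
Subtracting: 6 hours and 40 minutes = 400 minutes
574 - 400 = 174 minutes
= 2 hours and 54 minutes past 12:00 = 2:54

Final answer: 2:54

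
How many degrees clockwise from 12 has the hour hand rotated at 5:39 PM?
The hour hand moves 30 degrees per hour and 0.5 degrees per minute.
At 5:39: (5) x 30 + 39 x 0.5 = 150 + 19.5 = 169.5 degrees

Final answer: 169.5 degrees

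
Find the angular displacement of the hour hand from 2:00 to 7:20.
The hour hand moves 0.5 degrees per minute.
Time elapsed: 7:20 - 2:00 = 320 minutes
Angular displacement: 320 x 0.5 = 160 degrees

Final answer: 160 degrees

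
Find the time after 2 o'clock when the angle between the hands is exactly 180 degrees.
For hands to be 180 degrees apart: |30H - 5.5t| = 180
With H = 2: t = (30 x 2 + 180)/5.5 = 43.64 or t = (30 x 2 - 180)/5.5 = -21.82
First valid solution (0 < t < 60): t = 43.64 minutes
The hands are opposite at 43.64 minutes past 2:00.

Final answer: 43.64 minutes past 2:00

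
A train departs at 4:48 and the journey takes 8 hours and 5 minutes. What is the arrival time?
Starting time: 4:48
Adding 5 minutes to 48 minutes: 48 + 5 = 53 minutes
Adding 8 hours: 4 + 8 = 12
Final time: 12:53

Final answer: 12:53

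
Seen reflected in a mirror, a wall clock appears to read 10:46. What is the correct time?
Reflection across the vertical (12-6) axis maps a hand at angle A degrees to (360 - A) degrees, which sends a reading of T minutes past 12:00 to (720 - T) minutes past 12:00.
Mirror reads 10:46 = 646 minutes past 12:00.
Actual time: (720 - 646) mod 720 = 74 minutes = 1:14.

Final answer: 1:14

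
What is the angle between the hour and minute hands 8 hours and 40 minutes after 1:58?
First find the time 8 hours and 40 minutes after 1:58.
Total minutes: 1 x 60 + 58 + 8 x 60 + 40 = 638.
638 mod 720 = 638 minutes = 10:38.
Now compute the angle at 10:38:
Hour hand: 10 x 30 + 38 x 0.5 = 319 degrees
Minute hand: 38 x 6 = 228 degrees
Difference: |319 - 228| = 91 degrees
The angle is 91 degrees

Final answer: 91 degrees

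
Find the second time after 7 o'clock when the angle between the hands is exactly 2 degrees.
At t minutes past 7:00, the hour hand is at 30 x 7 + 0.5t degrees and the minute hand is at 6t degrees.
The smaller angle between them is 2 degrees when |30H - 5.5t| = 2 or |30H - 5.5t| = 358.
With H = 7, solve 30 x 7 - 5.5t = +/- target for each target:
  t = (30 x 7 - 2) / 5.5 = 37.82
  t = (30 x 7 + 2) / 5.5 = 38.55
  t = (30 x 7 - 358) / 5.5 = -26.91 (outside (0, 60))
  t = (30 x 7 + 358) / 5.5 = 103.27 (outside (0, 60))
Valid solutions in (0, 60): {37.82, 38.55} minutes.
The second occurrence is t = 38.55 minutes.
The hands form a 2-degree angle at 38.55 minutes past 7:00.

Final answer: 38.55 minutes past 7:00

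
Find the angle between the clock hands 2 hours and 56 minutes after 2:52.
First find the time 2 hours and 56 minutes after 2:52.
Total minutes: 2 x 60 + 52 + 2 x 60 + 56 = 348.
348 mod 720 = 348 minutes = 5:48.
Now compute the angle at 5:48:
Hour hand: 5 x 30 + 48 x 0.5 = 174 degrees
Minute hand: 48 x 6 = 288 degrees
Difference: |174 - 288| = 114 degrees
The angle is 114 degrees

Final answer: 114 degrees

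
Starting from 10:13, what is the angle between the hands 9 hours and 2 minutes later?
First find the time 9 hours and 2 minutes after 10:13.
Total minutes: 10 x 60 + 13 + 9 x 60 + 2 = 1155.
1155 mod 720 = 435 minutes = 7:15.
Now compute the angle at 7:15:
Hour hand: 7 x 30 + 15 x 0.5 = 217.5 degrees
Minute hand: 15 x 6 = 90 degrees
Difference: |217.5 - 90| = 127.5 degrees
The angle is 127.5 degrees

Final answer: 127.5 degrees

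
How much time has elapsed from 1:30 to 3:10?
From 1:30 to 3:10:
(3 x 60 + 10) - (1 x 60 + 30) = 190 - 90 = 100 minutes
= 1 hour and 40 minutes

Final answer: 1 hour and 40 minutes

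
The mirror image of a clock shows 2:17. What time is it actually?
Reflection across the vertical (12-6) axis maps a hand at angle A degrees to (360 - A) degrees, which sends a reading of T minutes past 12:00 to (720 - T) minutes past 12:00.
Mirror reads 2:17 = 137 minutes past 12:00.
Actual time: (720 - 137) mod 720 = 583 minutes = 9:43.

Final answer: 9:43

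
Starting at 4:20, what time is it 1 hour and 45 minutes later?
Starting time: 4:20
Adding 45 minutes to 20 minutes: 20 + 45 = 65 minutes = 1 hour and 5 minutes
Adding 1 hour: 4 + 1 + 1 (carry) = 6
Final time: 6:05

Final answer: 6:05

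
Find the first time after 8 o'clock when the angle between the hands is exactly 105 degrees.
At t minutes past 8:00, the hour hand is at 30 x 8 + 0.5t degrees and the minute hand is at 6t degrees.
The smaller angle between them is 105 degrees when |30H - 5.5t| = 105 or |30H - 5.5t| = 255.
With H = 8, solve 30 x 8 - 5.5t = +/- target for each target:
  t = (30 x 8 - 105) / 5.5 = 24.55
  t = (30 x 8 + 105) / 5.5 = 62.73 (outside (0, 60))
  t = (30 x 8 - 255) / 5.5 = -2.73 (outside (0, 60))
  t = (30 x 8 + 255) / 5.5 = 90 (outside (0, 60))
Valid solutions in (0, 60): {24.55} minutes.
The first occurrence is t = 24.55 minutes.
The hands form a 105-degree angle at 24.55 minutes past 8:00.

Final answer: 24.55 minutes past 8:00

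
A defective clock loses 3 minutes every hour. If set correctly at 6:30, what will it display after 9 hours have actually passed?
For every 60 true minutes, the faulty clock advances 60 - 3 = 57 minutes.
True elapsed: 9 hours = 540 minutes.
Faulty clock advances: 540 x 57/60 = 513 minutes (drift: 27 minutes behind).
Shown time: 6:30 + 513 minutes = 3:03.

Final answer: 3:03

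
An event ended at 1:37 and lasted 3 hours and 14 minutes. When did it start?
Starting time: 1:37 = 97 total minutes past 12:00
Subtracting: 3 hours and 14 minutes = 194 minutes
97 - 194 = -97 (negative, add 12 hours = 720) = 623 minutes
= 10 hours and 23 minutes past 12:00 = 10:23

Final answer: 10:23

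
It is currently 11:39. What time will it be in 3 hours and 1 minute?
Starting time: 11:39
Adding 1 minute to 39 minutes: 39 + 1 = 40 minutes
Adding 3 hours: 11 + 3 = 14 - 12 = 2
Final time: 2:40

Final answer: 2:40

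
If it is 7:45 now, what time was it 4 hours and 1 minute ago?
Starting time: 7:45 = 465 total minutes past 12:00
Subtracting: 4 hours and 1 minute = 241 minutes
465 - 241 = 224 minutes
= 3 hours and 44 minutes past 12:00 = 3:44

Final answer: 3:44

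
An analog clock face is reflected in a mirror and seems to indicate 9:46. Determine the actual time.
Reflection across the vertical (12-6) axis maps a hand at angle A degrees to (360 - A) degrees, which sends a reading of T minutes past 12:00 to (720 - T) minutes past 12:00.
Mirror reads 9:46 = 586 minutes past 12:00.
Actual time: (720 - 586) mod 720 = 134 minutes = 2:14.

Final answer: 2:14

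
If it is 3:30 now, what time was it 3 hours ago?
Starting time: 3:30 = 210 total minutes past 12:00
Subtracting: 3 hours = 180 minutes
210 - 180 = 30 minutes
= 30 minutes past 12:00 = 12:30

Final answer: 12:30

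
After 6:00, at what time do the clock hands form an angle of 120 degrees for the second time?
At t minutes past 6:00, the hour hand is at 30 x 6 + 0.5t degrees and the minute hand is at 6t degrees.
The smaller angle between them is 120 degrees when |30H - 5.5t| = 120 or |30H - 5.5t| = 240.
With H = 6, solve 30 x 6 - 5.5t = +/- target for each target:
  t = (30 x 6 - 120) / 5.5 = 10.91
  t = (30 x 6 + 120) / 5.5 = 54.55
  t = (30 x 6 - 240) / 5.5 = -10.91 (outside (0, 60))
  t = (30 x 6 + 240) / 5.5 = 76.36 (outside (0, 60))
Valid solutions in (0, 60): {10.91, 54.55} minutes.
The second occurrence is t = 54.55 minutes.
The hands form a 120-degree angle at 54.55 minutes past 6:00.

Final answer: 54.55 minutes past 6:00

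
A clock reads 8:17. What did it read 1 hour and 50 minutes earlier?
Starting time: 8:17 = 497 total minutes past 12:00
Subtracting: 1 hour and 50 minutes = 110 minutes
497 - 110 = 387 minutes
= 6 hours and 27 minutes past 12:00 = 6:27

Final answer: 6:27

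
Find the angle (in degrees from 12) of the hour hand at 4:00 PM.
The hour hand moves 30 degrees per hour and 0.5 degrees per minute.
At 4:00: (4) x 30 + 0 x 0.5 = 120 + 0 = 120 degrees

Final answer: 120 degrees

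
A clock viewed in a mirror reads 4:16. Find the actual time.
Reflection across the vertical (12-6) axis maps a hand at angle A degrees to (360 - A) degrees, which sends a reading of T minutes past 12:00 to (720 - T) minutes past 12:00.
Mirror reads 4:16 = 256 minutes past 12:00.
Actual time: (720 - 256) mod 720 = 464 minutes = 7:44.

Final answer: 7:44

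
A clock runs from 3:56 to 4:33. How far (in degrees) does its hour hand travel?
The hour hand moves 0.5 degrees per minute.
Time elapsed: 4:33 - 3:56 = 37 minutes
Angular displacement: 37 x 0.5 = 18.5 degrees

Final answer: 18.5 degrees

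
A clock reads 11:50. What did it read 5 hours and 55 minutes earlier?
Starting time: 11:50 = 710 total minutes past 12:00
Subtracting: 5 hours and 55 minutes = 355 minutes
710 - 355 = 355 minutes
= 5 hours and 55 minutes past 12:00 = 5:55

Final answer: 5:55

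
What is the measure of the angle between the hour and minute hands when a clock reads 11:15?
Hour hand position: 11 x 30 + 15 x 0.5 = 337.5 degrees
Minute hand position: 15 x 6 = 90 degrees
Difference: |337.5 - 90| = 247.5 degrees
Since 247.5 > 180, the smaller angle is 360 - 247.5 = 112.5 degrees

Final answer: 112.5 degrees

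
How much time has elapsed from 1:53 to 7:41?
From 1:53 to 7:41:
(7 x 60 + 41) - (1 x 60 + 53) = 461 - 113 = 348 minutes
= 5 hours and 48 minutes

Final answer: 5 hours and 48 minutes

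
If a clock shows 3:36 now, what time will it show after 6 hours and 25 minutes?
Starting time: 3:36
Adding 25 minutes to 36 minutes: 36 + 25 = 61 minutes = 1 hour and 1 minute
Adding 6 hours: 3 + 6 + 1 (carry) = 10
Final time: 10:01

Final answer: 10:01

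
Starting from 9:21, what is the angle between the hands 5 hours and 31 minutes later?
First find the time 5 hours and 31 minutes after 9:21.
Total minutes: 9 x 60 + 21 + 5 x 60 + 31 = 892.
892 mod 720 = 172 minutes = 2:52.
Now compute the angle at 2:52:
Hour hand: 2 x 30 + 52 x 0.5 = 86 degrees
Minute hand: 52 x 6 = 312 degrees
Difference: |86 - 312| = 226 degrees
Smaller angle: 360 - 226 = 134 degrees

Final answer: 134 degrees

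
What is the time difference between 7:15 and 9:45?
From 7:15 to 9:45:
(9 x 60 + 45) - (7 x 60 + 15) = 585 - 435 = 150 minutes
= 2 hours and 30 minutes

Final answer: 2 hours and 30 minutes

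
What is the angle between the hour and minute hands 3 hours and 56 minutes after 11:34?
First find the time 3 hours and 56 minutes after 11:34.
Total minutes: 11 x 60 + 34 + 3 x 60 + 56 = 930.
930 mod 720 = 210 minutes = 3:30.
Now compute the angle at 3:30:
Hour hand: 3 x 30 + 30 x 0.5 = 105 degrees
Minute hand: 30 x 6 = 180 degrees
Difference: |105 - 180| = 75 degrees
The angle is 75 degrees

Final answer: 75 degrees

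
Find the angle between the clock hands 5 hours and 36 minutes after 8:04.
First find the time 5 hours and 36 minutes after 8:04.
Total minutes: 8 x 60 + 4 + 5 x 60 + 36 = 820.
820 mod 720 = 100 minutes = 1:40.
Now compute the angle at 1:40:
Hour hand: 1 x 30 + 40 x 0.5 = 50 degrees
Minute hand: 40 x 6 = 240 degrees
Difference: |50 - 240| = 190 degrees
Smaller angle: 360 - 190 = 170 degrees

Final answer: 170 degrees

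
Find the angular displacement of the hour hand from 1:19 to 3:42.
The hour hand moves 0.5 degrees per minute.
Time elapsed: 3:42 - 1:19 = 143 minutes
Angular displacement: 143 x 0.5 = 71.5 degrees

Final answer: 71.5 degrees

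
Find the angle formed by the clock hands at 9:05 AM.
Hour hand position: 9 x 30 + 5 x 0.5 = 272.5 degrees
Minute hand position: 5 x 6 = 30 degrees
Difference: |272.5 - 30| = 242.5 degrees
Since 242.5 > 180, the smaller angle is 360 - 242.5 = 117.5 degrees

Final answer: 117.5 degrees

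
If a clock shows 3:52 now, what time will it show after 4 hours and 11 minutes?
Starting time: 3:52
Adding 11 minutes to 52 minutes: 52 + 11 = 63 minutes = 1 hour and 3 minutes
Adding 4 hours: 3 + 4 + 1 (carry) = 8
Final time: 8:03

Final answer: 8:03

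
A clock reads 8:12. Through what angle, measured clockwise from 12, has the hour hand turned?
The hour hand moves 30 degrees per hour and 0.5 degrees per minute.
At 8:12: (8) x 30 + 12 x 0.5 = 240 + 6 = 246 degrees

Final answer: 246 degrees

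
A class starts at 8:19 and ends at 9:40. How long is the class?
From 8:19 to 9:40:
(9 x 60 + 40) - (8 x 60 + 19) = 580 - 499 = 81 minutes
= 1 hour and 21 minutes

Final answer: 1 hour and 21 minutes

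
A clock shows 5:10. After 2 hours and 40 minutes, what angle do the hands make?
First find the time 2 hours and 40 minutes after 5:10.
Total minutes: 5 x 60 + 10 + 2 x 60 + 40 = 470.
470 mod 720 = 470 minutes = 7:50.
Now compute the angle at 7:50:
Hour hand: 7 x 30 + 50 x 0.5 = 235 degrees
Minute hand: 50 x 6 = 300 degrees
Difference: |235 - 300| = 65 degrees
The angle is 65 degrees

Final answer: 65 degrees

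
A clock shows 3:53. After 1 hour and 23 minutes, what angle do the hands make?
First find the time 1 hour and 23 minutes after 3:53.
Total minutes: 3 x 60 + 53 + 1 x 60 + 23 = 316.
316 mod 720 = 316 minutes = 5:16.
Now compute the angle at 5:16:
Hour hand: 5 x 30 + 16 x 0.5 = 158 degrees
Minute hand: 16 x 6 = 96 degrees
Difference: |158 - 96| = 62 degrees
The angle is 62 degrees

Final answer: 62 degrees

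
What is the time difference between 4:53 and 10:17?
From 4:53 to 10:17:
(10 x 60 + 17) - (4 x 60 + 53) = 617 - 293 = 324 minutes
= 5 hours and 24 minutes

Final answer: 5 hours and 24 minutes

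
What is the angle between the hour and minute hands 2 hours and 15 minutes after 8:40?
First find the time 2 hours and 15 minutes after 8:40.
Total minutes: 8 x 60 + 40 + 2 x 60 + 15 = 655.
655 mod 720 = 655 minutes = 10:55.
Now compute the angle at 10:55:
Hour hand: 10 x 30 + 55 x 0.5 = 327.5 degrees
Minute hand: 55 x 6 = 330 degrees
Difference: |327.5 - 330| = 2.5 degrees
The angle is 2.5 degrees

Final answer: 2.5 degrees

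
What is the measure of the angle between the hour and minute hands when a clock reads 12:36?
Hour hand position: 0 x 30 + 36 x 0.5 = 18 degrees
Minute hand position: 36 x 6 = 216 degrees
Difference: |18 - 216| = 198 degrees
Since 198 > 180, the smaller angle is 360 - 198 = 162 degrees

Final answer: 162 degrees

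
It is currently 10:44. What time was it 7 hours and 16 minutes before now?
Starting time: 10:44 = 644 total minutes past 12:00
Subtracting: 7 hours and 16 minutes = 436 minutes
644 - 436 = 208 minutes
= 3 hours and 28 minutes past 12:00 = 3:28

Final answer: 3:28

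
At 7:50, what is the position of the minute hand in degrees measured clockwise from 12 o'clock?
The minute hand moves 6 degrees per minute.
At 7:50: 50 x 6 = 300 degrees

Final answer: 300 degrees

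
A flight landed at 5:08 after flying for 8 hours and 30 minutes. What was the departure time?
Starting time: 5:08 = 308 total minutes past 12:00
Subtracting: 8 hours and 30 minutes = 510 minutes
308 - 510 = -202 (negative, add 12 hours = 720) = 518 minutes
= 8 hours and 38 minutes past 12:00 = 8:38

Final answer: 8:38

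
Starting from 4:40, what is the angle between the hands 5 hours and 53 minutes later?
First find the time 5 hours and 53 minutes after 4:40.
Total minutes: 4 x 60 + 40 + 5 x 60 + 53 = 633.
633 mod 720 = 633 minutes = 10:33.
Now compute the angle at 10:33:
Hour hand: 10 x 30 + 33 x 0.5 = 316.5 degrees
Minute hand: 33 x 6 = 198 degrees
Difference: |316.5 - 198| = 118.5 degrees
The angle is 118.5 degrees

Final answer: 118.5 degrees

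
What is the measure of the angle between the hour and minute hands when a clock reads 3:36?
Hour hand position: 3 x 30 + 36 x 0.5 = 108 degrees
Minute hand position: 36 x 6 = 216 degrees
Difference: |108 - 216| = 108 degrees
The angle between the hands is 108 degrees

Final answer: 108 degrees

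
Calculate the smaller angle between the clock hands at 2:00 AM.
Hour hand position: 2 x 30 + 0 x 0.5 = 60 degrees
Minute hand position: 0 x 6 = 0 degrees
Difference: |60 - 0| = 60 degrees
The angle between the hands is 60 degrees

Final answer: 60 degrees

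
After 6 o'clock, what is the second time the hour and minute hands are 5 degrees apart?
At t minutes past 6:00, the hour hand is at 30 x 6 + 0.5t degrees and the minute hand is at 6t degrees.
The smaller angle between them is 5 degrees when |30H - 5.5t| = 5 or |30H - 5.5t| = 355.
With H = 6, solve 30 x 6 - 5.5t = +/- target for each target:
  t = (30 x 6 - 5) / 5.5 = 31.82
  t = (30 x 6 + 5) / 5.5 = 33.64
  t = (30 x 6 - 355) / 5.5 = -31.82 (outside (0, 60))
  t = (30 x 6 + 355) / 5.5 = 97.27 (outside (0, 60))
Valid solutions in (0, 60): {31.82, 33.64} minutes.
The second occurrence is t = 33.64 minutes.
The hands form a 5-degree angle at 33.64 minutes past 6:00.

Final answer: 33.64 minutes past 6:00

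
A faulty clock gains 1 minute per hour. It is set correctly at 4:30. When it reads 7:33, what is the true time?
For every 60 true minutes, the faulty clock advances 61 minutes, so 1 faulty-clock minute corresponds to 60/61 true minutes.
From 4:30 to 7:33 on the faulty dial is 183 minutes.
True elapsed: 183 x 60/61 = 180 minutes = 3 hours.
True time: 4:30 + 3 hours = 7:30.

Final answer: 7:30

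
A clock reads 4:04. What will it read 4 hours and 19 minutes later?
Starting time: 4:04
Adding 19 minutes to 4 minutes: 4 + 19 = 23 minutes
Adding 4 hours: 4 + 4 = 8
Final time: 8:23

Final answer: 8:23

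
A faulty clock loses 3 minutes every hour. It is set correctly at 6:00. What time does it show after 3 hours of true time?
For every 60 true minutes, the faulty clock advances 60 - 3 = 57 minutes.
True elapsed: 3 hours = 180 minutes.
Faulty clock advances: 180 x 57/60 = 171 minutes (drift: 9 minutes behind).
Shown time: 6:00 + 171 minutes = 8:51.

Final answer: 8:51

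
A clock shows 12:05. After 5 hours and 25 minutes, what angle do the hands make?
First find the time 5 hours and 25 minutes after 12:05.
Total minutes: 12 x 60 + 5 + 5 x 60 + 25 = 1050.
1050 mod 720 = 330 minutes = 5:30.
Now compute the angle at 5:30:
Hour hand: 5 x 30 + 30 x 0.5 = 165 degrees
Minute hand: 30 x 6 = 180 degrees
Difference: |165 - 180| = 15 degrees
The angle is 15 degrees

Final answer: 15 degrees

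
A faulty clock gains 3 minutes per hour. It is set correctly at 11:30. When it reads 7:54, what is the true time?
For every 60 true minutes, the faulty clock advances 63 minutes, so 1 faulty-clock minute corresponds to 60/63 true minutes.
From 11:30 to 7:54 on the faulty dial is 504 minutes.
True elapsed: 504 x 60/63 = 480 minutes = 8 hours.
True time: 11:30 + 8 hours = 7:30.

Final answer: 7:30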